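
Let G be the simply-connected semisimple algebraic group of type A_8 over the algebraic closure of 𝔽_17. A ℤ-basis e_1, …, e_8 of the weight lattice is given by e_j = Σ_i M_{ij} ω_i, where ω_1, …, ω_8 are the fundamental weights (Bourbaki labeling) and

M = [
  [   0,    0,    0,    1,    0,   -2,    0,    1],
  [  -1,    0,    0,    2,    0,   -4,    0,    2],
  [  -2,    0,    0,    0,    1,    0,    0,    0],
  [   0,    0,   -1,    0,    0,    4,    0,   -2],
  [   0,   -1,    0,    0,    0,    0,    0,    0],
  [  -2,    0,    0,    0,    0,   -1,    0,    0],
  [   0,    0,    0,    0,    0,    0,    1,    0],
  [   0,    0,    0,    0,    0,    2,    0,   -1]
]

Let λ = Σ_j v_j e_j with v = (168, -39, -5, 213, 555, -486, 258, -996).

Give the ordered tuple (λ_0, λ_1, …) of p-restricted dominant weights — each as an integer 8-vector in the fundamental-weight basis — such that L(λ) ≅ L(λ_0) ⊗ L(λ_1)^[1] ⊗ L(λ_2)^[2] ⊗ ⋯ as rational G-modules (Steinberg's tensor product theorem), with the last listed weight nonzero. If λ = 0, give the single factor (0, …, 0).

((2, 6, 15, 2, 5, 14, 3, 7), (11, 12, 12, 3, 2, 8, 15, 1))

Change of basis e → ω: c = M·v where v = (168, -39, -5, 213, 555, -486, 258, -996):
  c_1 = (0)·(168) + (0)·(-39) + (0)·(-5) + (1)·(213) + (0)·(555) + (-2)·(-486) + (0)·(258) + (1)·(-996) = 189
  c_2 = (-1)·(168) + (0)·(-39) + (0)·(-5) + (2)·(213) + (0)·(555) + (-4)·(-486) + (0)·(258) + (2)·(-996) = 210
  c_3 = (-2)·(168) + (0)·(-39) + (0)·(-5) + (0)·(213) + (1)·(555) + (0)·(-486) + (0)·(258) + (0)·(-996) = 219
  c_4 = (0)·(168) + (0)·(-39) + (-1)·(-5) + (0)·(213) + (0)·(555) + (4)·(-486) + (0)·(258) + (-2)·(-996) = 53
  c_5 = (0)·(168) + (-1)·(-39) + (0)·(-5) + (0)·(213) + (0)·(555) + (0)·(-486) + (0)·(258) + (0)·(-996) = 39
  c_6 = (-2)·(168) + (0)·(-39) + (0)·(-5) + (0)·(213) + (0)·(555) + (-1)·(-486) + (0)·(258) + (0)·(-996) = 150
  c_7 = (0)·(168) + (0)·(-39) + (0)·(-5) + (0)·(213) + (0)·(555) + (0)·(-486) + (1)·(258) + (0)·(-996) = 258
  c_8 = (0)·(168) + (0)·(-39) + (0)·(-5) + (0)·(213) + (0)·(555) + (2)·(-486) + (0)·(258) + (-1)·(-996) = 24
Writing each c_i in base p = 17:
  c_1 = 189 = 2·17^0 + 11·17^1
  c_2 = 210 = 6·17^0 + 12·17^1
  c_3 = 219 = 15·17^0 + 12·17^1
  c_4 = 53 = 2·17^0 + 3·17^1
  c_5 = 39 = 5·17^0 + 2·17^1
  c_6 = 150 = 14·17^0 + 8·17^1
  c_7 = 258 = 3·17^0 + 15·17^1
  c_8 = 24 = 7·17^0 + 1·17^1
λ_0 = (2, 6, 15, 2, 5, 14, 3, 7)
λ_1 = (11, 12, 12, 3, 2, 8, 15, 1)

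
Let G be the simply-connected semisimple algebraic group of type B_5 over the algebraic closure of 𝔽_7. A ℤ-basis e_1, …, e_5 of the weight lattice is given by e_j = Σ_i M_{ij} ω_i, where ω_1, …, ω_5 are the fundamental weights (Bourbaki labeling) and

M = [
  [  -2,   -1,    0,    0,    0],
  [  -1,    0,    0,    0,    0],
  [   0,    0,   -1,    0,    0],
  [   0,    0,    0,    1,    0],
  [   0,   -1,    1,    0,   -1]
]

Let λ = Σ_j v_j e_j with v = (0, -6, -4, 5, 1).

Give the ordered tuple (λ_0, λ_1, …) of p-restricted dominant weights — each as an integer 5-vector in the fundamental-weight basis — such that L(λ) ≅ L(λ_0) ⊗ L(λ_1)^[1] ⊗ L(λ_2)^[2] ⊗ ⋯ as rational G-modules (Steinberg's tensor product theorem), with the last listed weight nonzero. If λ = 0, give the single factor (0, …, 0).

Converting to the ω-basis (c_i = row i of M dotted with v = (0, -6, -4, 5, 1)):
  c_1 = -2*0 + -1*-6 + 0*-4 + 0*5 + 0*1 = 6
  c_2 = -1*0 + 0*-6 + 0*-4 + 0*5 + 0*1 = 0
  c_3 = 0*0 + 0*-6 + -1*-4 + 0*5 + 0*1 = 4
  c_4 = 0*0 + 0*-6 + 0*-4 + 1*5 + 0*1 = 5
  c_5 = 0*0 + -1*-6 + 1*-4 + 0*5 + -1*1 = 1
Expand coordinatewise in base 7:
  c_1 = 6 = 6·7^0
  c_2 = 0
  c_3 = 4 = 4·7^0
  c_4 = 5 = 5·7^0
  c_5 = 1 = 1·7^0
p-restricted factor λ_0 = (6, 0, 4, 5, 1)

((6, 0, 4, 5, 1),)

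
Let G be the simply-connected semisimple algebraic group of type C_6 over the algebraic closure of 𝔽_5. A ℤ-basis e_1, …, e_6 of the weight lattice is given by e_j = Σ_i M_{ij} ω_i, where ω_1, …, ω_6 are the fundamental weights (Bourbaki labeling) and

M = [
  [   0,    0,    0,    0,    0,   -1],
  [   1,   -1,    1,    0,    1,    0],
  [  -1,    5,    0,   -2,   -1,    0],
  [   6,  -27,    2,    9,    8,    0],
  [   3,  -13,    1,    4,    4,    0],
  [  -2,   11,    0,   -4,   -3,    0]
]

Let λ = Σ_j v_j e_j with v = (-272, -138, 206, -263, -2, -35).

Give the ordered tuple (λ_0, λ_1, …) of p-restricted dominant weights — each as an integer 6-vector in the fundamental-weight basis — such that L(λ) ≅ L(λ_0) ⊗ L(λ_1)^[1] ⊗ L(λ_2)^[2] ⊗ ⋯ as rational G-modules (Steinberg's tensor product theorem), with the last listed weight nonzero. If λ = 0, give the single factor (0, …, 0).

Change of basis e → ω: c = M·v where v = (-272, -138, 206, -263, -2, -35):
  c_1 = (0)·(-272) + (0)·(-138) + 0·206 + (0)·(-263) + (0)·(-2) + (-1)·(-35) = 35
  c_2 = (1)·(-272) + (-1)·(-138) + 1·206 + (0)·(-263) + (1)·(-2) + (0)·(-35) = 70
  c_3 = (-1)·(-272) + (5)·(-138) + 0·206 + (-2)·(-263) + (-1)·(-2) + (0)·(-35) = 110
  c_4 = (6)·(-272) + (-27)·(-138) + 2·206 + (9)·(-263) + (8)·(-2) + (0)·(-35) = 123
  c_5 = (3)·(-272) + (-13)·(-138) + 1·206 + (4)·(-263) + (4)·(-2) + (0)·(-35) = 124
  c_6 = (-2)·(-272) + (11)·(-138) + 0·206 + (-4)·(-263) + (-3)·(-2) + (0)·(-35) = 84
p = 5; digits c_i = Σ_j d_{ij}·5^j, 0 ≤ d_{ij} < 5:
  c_1 = 35 = 0·5^0 + 2·5^1 + 1·5^2
  c_2 = 70 = 0·5^0 + 4·5^1 + 2·5^2
  c_3 = 110 = 0·5^0 + 2·5^1 + 4·5^2
  c_4 = 123 = 3·5^0 + 4·5^1 + 4·5^2
  c_5 = 124 = 4·5^0 + 4·5^1 + 4·5^2
  c_6 = 84 = 4·5^0 + 1·5^1 + 3·5^2
λ_0 = (0, 0, 0, 3, 4, 4)
λ_1 = (2, 4, 2, 4, 4, 1)
λ_2 = (1, 2, 4, 4, 4, 3)

((0, 0, 0, 3, 4, 4), (2, 4, 2, 4, 4, 1), (1, 2, 4, 4, 4, 3))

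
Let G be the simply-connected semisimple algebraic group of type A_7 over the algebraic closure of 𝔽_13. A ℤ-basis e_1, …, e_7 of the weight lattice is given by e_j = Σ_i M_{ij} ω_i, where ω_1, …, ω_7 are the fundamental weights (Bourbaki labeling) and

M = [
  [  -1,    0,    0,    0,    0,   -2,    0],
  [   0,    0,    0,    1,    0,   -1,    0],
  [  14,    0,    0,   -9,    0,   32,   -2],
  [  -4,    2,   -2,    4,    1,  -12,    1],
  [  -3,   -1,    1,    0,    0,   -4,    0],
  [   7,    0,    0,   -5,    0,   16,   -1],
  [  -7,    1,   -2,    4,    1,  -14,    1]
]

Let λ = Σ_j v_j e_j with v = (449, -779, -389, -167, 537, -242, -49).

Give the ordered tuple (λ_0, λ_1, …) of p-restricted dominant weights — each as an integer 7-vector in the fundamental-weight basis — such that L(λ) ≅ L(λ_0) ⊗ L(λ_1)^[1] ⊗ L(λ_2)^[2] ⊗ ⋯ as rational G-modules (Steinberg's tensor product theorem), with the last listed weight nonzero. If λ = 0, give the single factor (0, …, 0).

Compute c_i = Σ_j M_{ij} v_j with v = (449, -779, -389, -167, 537, -242, -49):
  c_1 = -1*449 + 0*-779 + 0*-389 + 0*-167 + 0*537 + -2*-242 + 0*-49 = 35
  c_2 = 0*449 + 0*-779 + 0*-389 + 1*-167 + 0*537 + -1*-242 + 0*-49 = 75
  c_3 = 14*449 + 0*-779 + 0*-389 + -9*-167 + 0*537 + 32*-242 + -2*-49 = 143
  c_4 = -4*449 + 2*-779 + -2*-389 + 4*-167 + 1*537 + -12*-242 + 1*-49 = 148
  c_5 = -3*449 + -1*-779 + 1*-389 + 0*-167 + 0*537 + -4*-242 + 0*-49 = 11
  c_6 = 7*449 + 0*-779 + 0*-389 + -5*-167 + 0*537 + 16*-242 + -1*-49 = 155
  c_7 = -7*449 + 1*-779 + -2*-389 + 4*-167 + 1*537 + -14*-242 + 1*-49 = 64
Writing each c_i in base p = 13:
  c_1 = 35 = 9·13^0 + 2·13^1
  c_2 = 75 = 10·13^0 + 5·13^1
  c_3 = 143 = 0·13^0 + 11·13^1
  c_4 = 148 = 5·13^0 + 11·13^1
  c_5 = 11 = 11·13^0
  c_6 = 155 = 12·13^0 + 11·13^1
  c_7 = 64 = 12·13^0 + 4·13^1
λ_0 = (9, 10, 0, 5, 11, 12, 12)
λ_1 = (2, 5, 11, 11, 0, 11, 4)

((9, 10, 0, 5, 11, 12, 12), (2, 5, 11, 11, 0, 11, 4))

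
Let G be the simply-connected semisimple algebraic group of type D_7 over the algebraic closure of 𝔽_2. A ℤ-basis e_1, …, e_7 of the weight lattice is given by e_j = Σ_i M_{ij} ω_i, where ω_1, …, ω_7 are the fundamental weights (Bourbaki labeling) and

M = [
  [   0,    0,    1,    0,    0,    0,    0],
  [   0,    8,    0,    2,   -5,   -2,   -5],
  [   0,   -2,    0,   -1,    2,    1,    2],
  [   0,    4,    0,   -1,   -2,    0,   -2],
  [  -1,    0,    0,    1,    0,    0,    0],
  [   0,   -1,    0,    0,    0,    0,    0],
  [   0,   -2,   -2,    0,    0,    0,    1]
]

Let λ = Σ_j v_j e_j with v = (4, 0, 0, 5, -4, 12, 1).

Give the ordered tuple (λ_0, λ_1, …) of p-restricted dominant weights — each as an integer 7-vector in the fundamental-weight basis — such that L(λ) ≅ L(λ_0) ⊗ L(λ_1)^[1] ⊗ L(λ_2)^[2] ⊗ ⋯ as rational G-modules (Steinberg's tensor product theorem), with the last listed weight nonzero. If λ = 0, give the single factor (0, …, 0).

Change of basis e → ω: c = M·v where v = (4, 0, 0, 5, -4, 12, 1):
  c_1 = (0)·(4) + (0)·(0) + (1)·(0) + (0)·(5) + (0)·(-4) + (0)·(12) + (0)·(1) = 0
  c_2 = (0)·(4) + (8)·(0) + (0)·(0) + (2)·(5) + (-5)·(-4) + (-2)·(12) + (-5)·(1) = 1
  c_3 = (0)·(4) + (-2)·(0) + (0)·(0) + (-1)·(5) + (2)·(-4) + (1)·(12) + (2)·(1) = 1
  c_4 = (0)·(4) + (4)·(0) + (0)·(0) + (-1)·(5) + (-2)·(-4) + (0)·(12) + (-2)·(1) = 1
  c_5 = (-1)·(4) + (0)·(0) + (0)·(0) + (1)·(5) + (0)·(-4) + (0)·(12) + (0)·(1) = 1
  c_6 = (0)·(4) + (-1)·(0) + (0)·(0) + (0)·(5) + (0)·(-4) + (0)·(12) + (0)·(1) = 0
  c_7 = (0)·(4) + (-2)·(0) + (-2)·(0) + (0)·(5) + (0)·(-4) + (0)·(12) + (1)·(1) = 1
p = 2; digits c_i = Σ_j d_{ij}·2^j, 0 ≤ d_{ij} < 2:
  c_1 = 0
  c_2 = 1 = 1·2^0
  c_3 = 1 = 1·2^0
  c_4 = 1 = 1·2^0
  c_5 = 1 = 1·2^0
  c_6 = 0
  c_7 = 1 = 1·2^0
Factor λ_0 = (0, 1, 1, 1, 1, 0, 1)

((0, 1, 1, 1, 1, 0, 1),)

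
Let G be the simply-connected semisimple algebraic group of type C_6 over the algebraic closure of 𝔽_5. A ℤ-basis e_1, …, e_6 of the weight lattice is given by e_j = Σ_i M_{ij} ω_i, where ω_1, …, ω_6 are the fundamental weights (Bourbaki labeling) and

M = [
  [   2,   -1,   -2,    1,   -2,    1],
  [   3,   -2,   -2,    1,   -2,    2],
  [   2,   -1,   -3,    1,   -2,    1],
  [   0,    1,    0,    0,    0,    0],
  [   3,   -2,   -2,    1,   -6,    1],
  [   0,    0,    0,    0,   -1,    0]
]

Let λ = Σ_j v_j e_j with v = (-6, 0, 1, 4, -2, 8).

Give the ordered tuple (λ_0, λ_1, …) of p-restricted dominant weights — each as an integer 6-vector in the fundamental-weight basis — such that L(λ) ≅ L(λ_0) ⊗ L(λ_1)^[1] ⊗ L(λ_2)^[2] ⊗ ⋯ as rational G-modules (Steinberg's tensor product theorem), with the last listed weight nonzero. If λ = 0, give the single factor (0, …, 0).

Compute c_i = Σ_j M_{ij} v_j with v = (-6, 0, 1, 4, -2, 8):
  c_1 = (2)·(-6) + (-1)·(0) + (-2)·(1) + 1·4 + (-2)·(-2) + 1·8 = 2
  c_2 = (3)·(-6) + (-2)·(0) + (-2)·(1) + 1·4 + (-2)·(-2) + 2·8 = 4
  c_3 = (2)·(-6) + (-1)·(0) + (-3)·(1) + 1·4 + (-2)·(-2) + 1·8 = 1
  c_4 = (0)·(-6) + 1·0 + 0·1 + 0·4 + (0)·(-2) + 0·8 = 0
  c_5 = (3)·(-6) + (-2)·(0) + (-2)·(1) + 1·4 + (-6)·(-2) + 1·8 = 4
  c_6 = (0)·(-6) + 0·0 + 0·1 + 0·4 + (-1)·(-2) + 0·8 = 2
p = 5; digits c_i = Σ_j d_{ij}·5^j, 0 ≤ d_{ij} < 5:
  c_1 = 2 = 2·5^0
  c_2 = 4 = 4·5^0
  c_3 = 1 = 1·5^0
  c_4 = 0
  c_5 = 4 = 4·5^0
  c_6 = 2 = 2·5^0
p-restricted factor λ_0 = (2, 4, 1, 0, 4, 2)

((2, 4, 1, 0, 4, 2),)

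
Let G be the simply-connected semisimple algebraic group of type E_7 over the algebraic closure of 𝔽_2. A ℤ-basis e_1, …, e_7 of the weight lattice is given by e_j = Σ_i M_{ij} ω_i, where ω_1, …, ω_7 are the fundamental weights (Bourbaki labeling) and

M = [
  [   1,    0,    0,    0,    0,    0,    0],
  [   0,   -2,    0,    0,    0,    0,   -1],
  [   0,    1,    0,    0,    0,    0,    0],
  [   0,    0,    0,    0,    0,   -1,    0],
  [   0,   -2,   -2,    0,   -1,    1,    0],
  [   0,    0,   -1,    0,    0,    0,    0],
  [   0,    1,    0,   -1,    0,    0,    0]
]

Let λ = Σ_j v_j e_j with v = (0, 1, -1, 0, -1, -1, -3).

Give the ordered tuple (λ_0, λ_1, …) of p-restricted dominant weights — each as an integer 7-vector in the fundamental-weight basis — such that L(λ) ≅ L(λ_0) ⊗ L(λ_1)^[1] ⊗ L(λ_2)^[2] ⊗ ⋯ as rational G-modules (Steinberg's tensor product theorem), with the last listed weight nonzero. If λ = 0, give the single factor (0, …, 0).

ω-coordinates c = M·v, v = (0, 1, -1, 0, -1, -1, -3):
  c_1 = 1·0 + 0·1 + (0)·(-1) + 0·0 + (0)·(-1) + (0)·(-1) + (0)·(-3) = 0
  c_2 = 0·0 + (-2)·(1) + (0)·(-1) + 0·0 + (0)·(-1) + (0)·(-1) + (-1)·(-3) = 1
  c_3 = 0·0 + 1·1 + (0)·(-1) + 0·0 + (0)·(-1) + (0)·(-1) + (0)·(-3) = 1
  c_4 = 0·0 + 0·1 + (0)·(-1) + 0·0 + (0)·(-1) + (-1)·(-1) + (0)·(-3) = 1
  c_5 = 0·0 + (-2)·(1) + (-2)·(-1) + 0·0 + (-1)·(-1) + (1)·(-1) + (0)·(-3) = 0
  c_6 = 0·0 + 0·1 + (-1)·(-1) + 0·0 + (0)·(-1) + (0)·(-1) + (0)·(-3) = 1
  c_7 = 0·0 + 1·1 + (0)·(-1) + (-1)·(0) + (0)·(-1) + (0)·(-1) + (0)·(-3) = 1
Expand coordinatewise in base 2:
  c_1 = 0
  c_2 = 1 = 1·2^0
  c_3 = 1 = 1·2^0
  c_4 = 1 = 1·2^0
  c_5 = 0
  c_6 = 1 = 1·2^0
  c_7 = 1 = 1·2^0
λ_0 = (0, 1, 1, 1, 0, 1, 1)

((0, 1, 1, 1, 0, 1, 1),)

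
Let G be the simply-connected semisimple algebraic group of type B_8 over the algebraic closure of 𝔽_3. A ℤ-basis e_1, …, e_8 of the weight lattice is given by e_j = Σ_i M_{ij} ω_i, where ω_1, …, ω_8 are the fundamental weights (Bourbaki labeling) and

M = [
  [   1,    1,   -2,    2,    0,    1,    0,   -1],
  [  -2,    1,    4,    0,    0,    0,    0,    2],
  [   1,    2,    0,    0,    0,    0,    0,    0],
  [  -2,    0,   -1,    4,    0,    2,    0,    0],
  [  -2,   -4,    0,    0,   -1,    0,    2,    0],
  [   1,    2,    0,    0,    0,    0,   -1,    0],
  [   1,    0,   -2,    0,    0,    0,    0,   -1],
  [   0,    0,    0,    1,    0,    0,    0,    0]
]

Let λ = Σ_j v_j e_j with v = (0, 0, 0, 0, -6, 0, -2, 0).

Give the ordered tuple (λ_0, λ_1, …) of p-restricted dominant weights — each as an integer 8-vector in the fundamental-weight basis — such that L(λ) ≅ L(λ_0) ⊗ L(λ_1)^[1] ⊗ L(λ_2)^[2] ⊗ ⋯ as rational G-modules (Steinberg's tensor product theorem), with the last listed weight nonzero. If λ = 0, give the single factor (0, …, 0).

((0, 0, 0, 0, 2, 2, 0, 0),)

ω-coordinates c = M·v, v = (0, 0, 0, 0, -6, 0, -2, 0):
  c_1 = (1)·(0) + (1)·(0) + (-2)·(0) + (2)·(0) + (0)·(-6) + (1)·(0) + (0)·(-2) + (-1)·(0) = 0
  c_2 = (-2)·(0) + (1)·(0) + (4)·(0) + (0)·(0) + (0)·(-6) + (0)·(0) + (0)·(-2) + (2)·(0) = 0
  c_3 = (1)·(0) + (2)·(0) + (0)·(0) + (0)·(0) + (0)·(-6) + (0)·(0) + (0)·(-2) + (0)·(0) = 0
  c_4 = (-2)·(0) + (0)·(0) + (-1)·(0) + (4)·(0) + (0)·(-6) + (2)·(0) + (0)·(-2) + (0)·(0) = 0
  c_5 = (-2)·(0) + (-4)·(0) + (0)·(0) + (0)·(0) + (-1)·(-6) + (0)·(0) + (2)·(-2) + (0)·(0) = 2
  c_6 = (1)·(0) + (2)·(0) + (0)·(0) + (0)·(0) + (0)·(-6) + (0)·(0) + (-1)·(-2) + (0)·(0) = 2
  c_7 = (1)·(0) + (0)·(0) + (-2)·(0) + (0)·(0) + (0)·(-6) + (0)·(0) + (0)·(-2) + (-1)·(0) = 0
  c_8 = (0)·(0) + (0)·(0) + (0)·(0) + (1)·(0) + (0)·(-6) + (0)·(0) + (0)·(-2) + (0)·(0) = 0
p = 3; digits c_i = Σ_j d_{ij}·3^j, 0 ≤ d_{ij} < 3:
  c_1 = 0
  c_2 = 0
  c_3 = 0
  c_4 = 0
  c_5 = 2 = 2·3^0
  c_6 = 2 = 2·3^0
  c_7 = 0
  c_8 = 0
Factor λ_0 = (0, 0, 0, 0, 2, 2, 0, 0)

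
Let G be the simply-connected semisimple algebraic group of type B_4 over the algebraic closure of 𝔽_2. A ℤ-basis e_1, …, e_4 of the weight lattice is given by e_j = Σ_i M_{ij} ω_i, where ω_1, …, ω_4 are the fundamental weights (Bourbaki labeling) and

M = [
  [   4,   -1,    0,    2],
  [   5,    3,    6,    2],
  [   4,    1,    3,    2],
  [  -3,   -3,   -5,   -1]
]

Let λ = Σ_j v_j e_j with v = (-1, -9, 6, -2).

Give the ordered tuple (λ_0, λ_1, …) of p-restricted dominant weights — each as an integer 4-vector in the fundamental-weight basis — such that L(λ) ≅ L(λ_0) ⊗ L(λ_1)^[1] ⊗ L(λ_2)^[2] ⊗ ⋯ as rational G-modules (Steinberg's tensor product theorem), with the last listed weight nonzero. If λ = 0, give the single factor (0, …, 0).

ω-coordinates c = M·v, v = (-1, -9, 6, -2):
  c_1 = 4*-1 + -1*-9 + 0*6 + 2*-2 = 1
  c_2 = 5*-1 + 3*-9 + 6*6 + 2*-2 = 0
  c_3 = 4*-1 + 1*-9 + 3*6 + 2*-2 = 1
  c_4 = -3*-1 + -3*-9 + -5*6 + -1*-2 = 2
Base-2 expansion of each c_i:
  c_1 = 1 = 1·2^0
  c_2 = 0
  c_3 = 1 = 1·2^0
  c_4 = 2 = 0·2^0 + 1·2^1
Factor λ_0 = (1, 0, 1, 0)
Factor λ_1 = (0, 0, 0, 1)

((1, 0, 1, 0), (0, 0, 0, 1))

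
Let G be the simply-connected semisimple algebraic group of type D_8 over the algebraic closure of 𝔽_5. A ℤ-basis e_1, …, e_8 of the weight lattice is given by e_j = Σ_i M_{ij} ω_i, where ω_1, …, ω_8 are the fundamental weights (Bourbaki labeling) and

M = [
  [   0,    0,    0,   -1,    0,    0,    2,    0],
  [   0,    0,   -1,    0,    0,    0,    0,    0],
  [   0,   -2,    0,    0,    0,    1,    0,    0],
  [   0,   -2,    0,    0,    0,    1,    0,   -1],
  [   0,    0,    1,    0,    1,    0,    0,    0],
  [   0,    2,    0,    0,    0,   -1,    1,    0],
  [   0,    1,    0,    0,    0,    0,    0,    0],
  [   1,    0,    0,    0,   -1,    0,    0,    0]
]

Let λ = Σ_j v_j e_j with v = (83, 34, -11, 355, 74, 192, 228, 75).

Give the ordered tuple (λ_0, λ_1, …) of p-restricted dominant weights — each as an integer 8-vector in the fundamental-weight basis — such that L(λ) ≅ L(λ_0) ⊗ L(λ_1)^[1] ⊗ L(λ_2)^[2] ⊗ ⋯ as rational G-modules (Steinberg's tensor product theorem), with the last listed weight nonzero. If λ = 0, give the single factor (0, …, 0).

In the fundamental-weight basis, λ has coordinates c = M·v (v = (83, 34, -11, 355, 74, 192, 228, 75)):
  c_1 = 0*83 + 0*34 + 0*-11 + -1*355 + 0*74 + 0*192 + 2*228 + 0*75 = 101
  c_2 = 0*83 + 0*34 + -1*-11 + 0*355 + 0*74 + 0*192 + 0*228 + 0*75 = 11
  c_3 = 0*83 + -2*34 + 0*-11 + 0*355 + 0*74 + 1*192 + 0*228 + 0*75 = 124
  c_4 = 0*83 + -2*34 + 0*-11 + 0*355 + 0*74 + 1*192 + 0*228 + -1*75 = 49
  c_5 = 0*83 + 0*34 + 1*-11 + 0*355 + 1*74 + 0*192 + 0*228 + 0*75 = 63
  c_6 = 0*83 + 2*34 + 0*-11 + 0*355 + 0*74 + -1*192 + 1*228 + 0*75 = 104
  c_7 = 0*83 + 1*34 + 0*-11 + 0*355 + 0*74 + 0*192 + 0*228 + 0*75 = 34
  c_8 = 1*83 + 0*34 + 0*-11 + 0*355 + -1*74 + 0*192 + 0*228 + 0*75 = 9
Expand coordinatewise in base 5:
  c_1 = 101 = 1·5^0 + 0·5^1 + 4·5^2
  c_2 = 11 = 1·5^0 + 2·5^1
  c_3 = 124 = 4·5^0 + 4·5^1 + 4·5^2
  c_4 = 49 = 4·5^0 + 4·5^1 + 1·5^2
  c_5 = 63 = 3·5^0 + 2·5^1 + 2·5^2
  c_6 = 104 = 4·5^0 + 0·5^1 + 4·5^2
  c_7 = 34 = 4·5^0 + 1·5^1 + 1·5^2
  c_8 = 9 = 4·5^0 + 1·5^1
p-restricted factor λ_0 = (1, 1, 4, 4, 3, 4, 4, 4)
p-restricted factor λ_1 = (0, 2, 4, 4, 2, 0, 1, 1)
p-restricted factor λ_2 = (4, 0, 4, 1, 2, 4, 1, 0)

((1, 1, 4, 4, 3, 4, 4, 4), (0, 2, 4, 4, 2, 0, 1, 1), (4, 0, 4, 1, 2, 4, 1, 0))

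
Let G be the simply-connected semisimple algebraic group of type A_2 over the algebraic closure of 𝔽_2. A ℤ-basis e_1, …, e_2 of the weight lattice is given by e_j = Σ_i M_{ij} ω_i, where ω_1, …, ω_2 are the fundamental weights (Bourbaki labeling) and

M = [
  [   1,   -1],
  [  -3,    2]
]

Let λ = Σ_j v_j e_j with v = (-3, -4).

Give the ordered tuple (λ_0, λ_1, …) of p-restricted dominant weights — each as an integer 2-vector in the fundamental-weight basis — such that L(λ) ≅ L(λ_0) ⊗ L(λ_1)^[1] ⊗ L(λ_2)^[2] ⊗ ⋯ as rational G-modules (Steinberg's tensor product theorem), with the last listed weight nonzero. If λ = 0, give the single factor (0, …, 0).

((1, 1),)

In the fundamental-weight basis, λ has coordinates c = M·v (v = (-3, -4)):
  c_1 = (1)·(-3) + (-1)·(-4) = 1
  c_2 = (-3)·(-3) + (2)·(-4) = 1
Base-2 expansion of each c_i:
  c_1 = 1 = 1·2^0
  c_2 = 1 = 1·2^0
Factor λ_0 = (1, 1)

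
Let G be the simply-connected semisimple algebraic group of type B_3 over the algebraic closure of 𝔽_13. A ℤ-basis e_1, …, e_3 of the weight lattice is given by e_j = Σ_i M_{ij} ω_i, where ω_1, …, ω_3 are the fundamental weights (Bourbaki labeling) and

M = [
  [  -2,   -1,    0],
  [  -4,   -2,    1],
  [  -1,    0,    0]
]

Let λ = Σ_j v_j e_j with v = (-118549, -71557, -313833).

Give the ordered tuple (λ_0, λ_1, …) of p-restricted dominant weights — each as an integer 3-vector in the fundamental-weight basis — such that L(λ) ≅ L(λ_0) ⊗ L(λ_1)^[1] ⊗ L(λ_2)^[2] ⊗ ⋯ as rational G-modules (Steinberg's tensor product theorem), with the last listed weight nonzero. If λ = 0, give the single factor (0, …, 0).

((9, 5, 2), (4, 9, 6), (6, 1, 12), (10, 8, 1), (10, 10, 4))

Change of basis e → ω: c = M·v where v = (-118549, -71557, -313833):
  c_1 = (-2)·(-118549) + (-1)·(-71557) + (0)·(-313833) = 308655
  c_2 = (-4)·(-118549) + (-2)·(-71557) + (1)·(-313833) = 303477
  c_3 = (-1)·(-118549) + (0)·(-71557) + (0)·(-313833) = 118549
Base-13 expansion of each c_i:
  c_1 = 308655 = 9·13^0 + 4·13^1 + 6·13^2 + 10·13^3 + 10·13^4
  c_2 = 303477 = 5·13^0 + 9·13^1 + 1·13^2 + 8·13^3 + 10·13^4
  c_3 = 118549 = 2·13^0 + 6·13^1 + 12·13^2 + 1·13^3 + 4·13^4
Factor λ_0 = (9, 5, 2)
Factor λ_1 = (4, 9, 6)
Factor λ_2 = (6, 1, 12)
Factor λ_3 = (10, 8, 1)
Factor λ_4 = (10, 10, 4)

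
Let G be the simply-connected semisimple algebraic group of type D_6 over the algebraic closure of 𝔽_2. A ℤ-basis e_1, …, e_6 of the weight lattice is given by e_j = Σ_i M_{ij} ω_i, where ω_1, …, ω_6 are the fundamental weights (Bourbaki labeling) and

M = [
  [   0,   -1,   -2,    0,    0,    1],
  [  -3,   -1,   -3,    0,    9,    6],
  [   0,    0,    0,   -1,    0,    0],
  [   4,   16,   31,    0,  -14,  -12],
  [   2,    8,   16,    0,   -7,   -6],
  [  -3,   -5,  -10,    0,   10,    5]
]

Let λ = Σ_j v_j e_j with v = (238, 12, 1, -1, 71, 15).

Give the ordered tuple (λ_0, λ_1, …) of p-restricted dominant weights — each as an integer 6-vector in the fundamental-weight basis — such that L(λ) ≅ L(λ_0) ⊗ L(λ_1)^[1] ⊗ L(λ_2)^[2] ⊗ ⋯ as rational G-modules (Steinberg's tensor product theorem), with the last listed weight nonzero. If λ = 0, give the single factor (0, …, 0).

Change of basis e → ω: c = M·v where v = (238, 12, 1, -1, 71, 15):
  c_1 = (0)·(238) + (-1)·(12) + (-2)·(1) + (0)·(-1) + (0)·(71) + (1)·(15) = 1
  c_2 = (-3)·(238) + (-1)·(12) + (-3)·(1) + (0)·(-1) + (9)·(71) + (6)·(15) = 0
  c_3 = (0)·(238) + (0)·(12) + (0)·(1) + (-1)·(-1) + (0)·(71) + (0)·(15) = 1
  c_4 = (4)·(238) + (16)·(12) + (31)·(1) + (0)·(-1) + (-14)·(71) + (-12)·(15) = 1
  c_5 = (2)·(238) + (8)·(12) + (16)·(1) + (0)·(-1) + (-7)·(71) + (-6)·(15) = 1
  c_6 = (-3)·(238) + (-5)·(12) + (-10)·(1) + (0)·(-1) + (10)·(71) + (5)·(15) = 1
Expand coordinatewise in base 2:
  c_1 = 1 = 1·2^0
  c_2 = 0
  c_3 = 1 = 1·2^0
  c_4 = 1 = 1·2^0
  c_5 = 1 = 1·2^0
  c_6 = 1 = 1·2^0
λ_0 = (1, 0, 1, 1, 1, 1)

((1, 0, 1, 1, 1, 1),)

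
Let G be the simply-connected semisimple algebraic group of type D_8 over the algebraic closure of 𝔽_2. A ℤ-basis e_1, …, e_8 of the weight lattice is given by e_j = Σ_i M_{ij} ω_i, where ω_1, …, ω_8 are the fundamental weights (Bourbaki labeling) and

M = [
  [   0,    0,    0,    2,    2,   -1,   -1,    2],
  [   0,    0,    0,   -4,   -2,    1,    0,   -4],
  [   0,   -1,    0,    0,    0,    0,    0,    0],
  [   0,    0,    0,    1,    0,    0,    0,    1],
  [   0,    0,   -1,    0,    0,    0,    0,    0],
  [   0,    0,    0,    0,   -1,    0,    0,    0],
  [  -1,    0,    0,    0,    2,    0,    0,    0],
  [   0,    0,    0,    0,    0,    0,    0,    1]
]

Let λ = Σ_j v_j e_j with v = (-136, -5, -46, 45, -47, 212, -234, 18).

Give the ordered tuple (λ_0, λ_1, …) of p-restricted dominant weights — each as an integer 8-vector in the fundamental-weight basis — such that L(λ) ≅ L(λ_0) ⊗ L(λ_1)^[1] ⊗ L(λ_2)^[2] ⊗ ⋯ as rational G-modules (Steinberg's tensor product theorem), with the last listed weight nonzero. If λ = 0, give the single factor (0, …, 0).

Change of basis e → ω: c = M·v where v = (-136, -5, -46, 45, -47, 212, -234, 18):
  c_1 = (0)·(-136) + (0)·(-5) + (0)·(-46) + (2)·(45) + (2)·(-47) + (-1)·(212) + (-1)·(-234) + (2)·(18) = 54
  c_2 = (0)·(-136) + (0)·(-5) + (0)·(-46) + (-4)·(45) + (-2)·(-47) + (1)·(212) + (0)·(-234) + (-4)·(18) = 54
  c_3 = (0)·(-136) + (-1)·(-5) + (0)·(-46) + (0)·(45) + (0)·(-47) + (0)·(212) + (0)·(-234) + (0)·(18) = 5
  c_4 = (0)·(-136) + (0)·(-5) + (0)·(-46) + (1)·(45) + (0)·(-47) + (0)·(212) + (0)·(-234) + (1)·(18) = 63
  c_5 = (0)·(-136) + (0)·(-5) + (-1)·(-46) + (0)·(45) + (0)·(-47) + (0)·(212) + (0)·(-234) + (0)·(18) = 46
  c_6 = (0)·(-136) + (0)·(-5) + (0)·(-46) + (0)·(45) + (-1)·(-47) + (0)·(212) + (0)·(-234) + (0)·(18) = 47
  c_7 = (-1)·(-136) + (0)·(-5) + (0)·(-46) + (0)·(45) + (2)·(-47) + (0)·(212) + (0)·(-234) + (0)·(18) = 42
  c_8 = (0)·(-136) + (0)·(-5) + (0)·(-46) + (0)·(45) + (0)·(-47) + (0)·(212) + (0)·(-234) + (1)·(18) = 18
Expand coordinatewise in base 2:
  c_1 = 54 = 0·2^0 + 1·2^1 + 1·2^2 + 0·2^3 + 1·2^4 + 1·2^5
  c_2 = 54 = 0·2^0 + 1·2^1 + 1·2^2 + 0·2^3 + 1·2^4 + 1·2^5
  c_3 = 5 = 1·2^0 + 0·2^1 + 1·2^2
  c_4 = 63 = 1·2^0 + 1·2^1 + 1·2^2 + 1·2^3 + 1·2^4 + 1·2^5
  c_5 = 46 = 0·2^0 + 1·2^1 + 1·2^2 + 1·2^3 + 0·2^4 + 1·2^5
  c_6 = 47 = 1·2^0 + 1·2^1 + 1·2^2 + 1·2^3 + 0·2^4 + 1·2^5
  c_7 = 42 = 0·2^0 + 1·2^1 + 0·2^2 + 1·2^3 + 0·2^4 + 1·2^5
  c_8 = 18 = 0·2^0 + 1·2^1 + 0·2^2 + 0·2^3 + 1·2^4
p-restricted factor λ_0 = (0, 0, 1, 1, 0, 1, 0, 0)
p-restricted factor λ_1 = (1, 1, 0, 1, 1, 1, 1, 1)
p-restricted factor λ_2 = (1, 1, 1, 1, 1, 1, 0, 0)
p-restricted factor λ_3 = (0, 0, 0, 1, 1, 1, 1, 0)
p-restricted factor λ_4 = (1, 1, 0, 1, 0, 0, 0, 1)
p-restricted factor λ_5 = (1, 1, 0, 1, 1, 1, 1, 0)

((0, 0, 1, 1, 0, 1, 0, 0), (1, 1, 0, 1, 1, 1, 1, 1), (1, 1, 1, 1, 1, 1, 0, 0), (0, 0, 0, 1, 1, 1, 1, 0), (1, 1, 0, 1, 0, 0, 0, 1), (1, 1, 0, 1, 1, 1, 1, 0))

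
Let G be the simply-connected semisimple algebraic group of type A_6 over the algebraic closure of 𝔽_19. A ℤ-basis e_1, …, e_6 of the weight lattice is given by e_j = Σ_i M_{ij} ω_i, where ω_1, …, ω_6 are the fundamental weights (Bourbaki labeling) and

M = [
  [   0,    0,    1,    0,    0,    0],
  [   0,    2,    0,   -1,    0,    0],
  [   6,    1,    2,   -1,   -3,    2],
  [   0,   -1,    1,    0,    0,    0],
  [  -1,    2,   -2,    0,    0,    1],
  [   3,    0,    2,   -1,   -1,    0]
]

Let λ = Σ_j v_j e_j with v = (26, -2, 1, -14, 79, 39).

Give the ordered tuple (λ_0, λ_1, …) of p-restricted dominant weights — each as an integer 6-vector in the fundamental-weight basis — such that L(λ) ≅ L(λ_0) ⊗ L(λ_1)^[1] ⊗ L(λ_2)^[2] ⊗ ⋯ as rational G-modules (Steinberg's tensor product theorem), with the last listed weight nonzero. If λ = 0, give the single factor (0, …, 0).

((1, 10, 11, 3, 7, 15),)

Change of basis e → ω: c = M·v where v = (26, -2, 1, -14, 79, 39):
  c_1 = 0·26 + (0)·(-2) + 1·1 + (0)·(-14) + 0·79 + 0·39 = 1
  c_2 = 0·26 + (2)·(-2) + 0·1 + (-1)·(-14) + 0·79 + 0·39 = 10
  c_3 = 6·26 + (1)·(-2) + 2·1 + (-1)·(-14) + (-3)·(79) + 2·39 = 11
  c_4 = 0·26 + (-1)·(-2) + 1·1 + (0)·(-14) + 0·79 + 0·39 = 3
  c_5 = (-1)·(26) + (2)·(-2) + (-2)·(1) + (0)·(-14) + 0·79 + 1·39 = 7
  c_6 = 3·26 + (0)·(-2) + 2·1 + (-1)·(-14) + (-1)·(79) + 0·39 = 15
p = 19; digits c_i = Σ_j d_{ij}·19^j, 0 ≤ d_{ij} < 19:
  c_1 = 1 = 1·19^0
  c_2 = 10 = 10·19^0
  c_3 = 11 = 11·19^0
  c_4 = 3 = 3·19^0
  c_5 = 7 = 7·19^0
  c_6 = 15 = 15·19^0
p-restricted factor λ_0 = (1, 10, 11, 3, 7, 15)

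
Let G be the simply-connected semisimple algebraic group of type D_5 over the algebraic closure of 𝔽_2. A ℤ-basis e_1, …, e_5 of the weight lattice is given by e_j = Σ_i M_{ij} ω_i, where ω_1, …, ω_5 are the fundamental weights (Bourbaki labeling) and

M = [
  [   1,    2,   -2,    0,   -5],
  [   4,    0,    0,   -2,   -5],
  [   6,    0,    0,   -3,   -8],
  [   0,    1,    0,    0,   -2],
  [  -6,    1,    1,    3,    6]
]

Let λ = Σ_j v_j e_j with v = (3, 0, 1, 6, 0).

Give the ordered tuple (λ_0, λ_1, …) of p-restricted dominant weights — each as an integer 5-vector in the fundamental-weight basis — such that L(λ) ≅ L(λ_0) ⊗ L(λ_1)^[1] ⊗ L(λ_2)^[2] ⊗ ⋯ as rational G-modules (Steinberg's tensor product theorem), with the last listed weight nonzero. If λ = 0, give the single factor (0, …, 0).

((1, 0, 0, 0, 1),)

Change of basis e → ω: c = M·v where v = (3, 0, 1, 6, 0):
  c_1 = 1·3 + 2·0 + (-2)·(1) + 0·6 + (-5)·(0) = 1
  c_2 = 4·3 + 0·0 + 0·1 + (-2)·(6) + (-5)·(0) = 0
  c_3 = 6·3 + 0·0 + 0·1 + (-3)·(6) + (-8)·(0) = 0
  c_4 = 0·3 + 1·0 + 0·1 + 0·6 + (-2)·(0) = 0
  c_5 = (-6)·(3) + 1·0 + 1·1 + 3·6 + 6·0 = 1
Writing each c_i in base p = 2:
  c_1 = 1 = 1·2^0
  c_2 = 0
  c_3 = 0
  c_4 = 0
  c_5 = 1 = 1·2^0
λ_0 = (1, 0, 0, 0, 1)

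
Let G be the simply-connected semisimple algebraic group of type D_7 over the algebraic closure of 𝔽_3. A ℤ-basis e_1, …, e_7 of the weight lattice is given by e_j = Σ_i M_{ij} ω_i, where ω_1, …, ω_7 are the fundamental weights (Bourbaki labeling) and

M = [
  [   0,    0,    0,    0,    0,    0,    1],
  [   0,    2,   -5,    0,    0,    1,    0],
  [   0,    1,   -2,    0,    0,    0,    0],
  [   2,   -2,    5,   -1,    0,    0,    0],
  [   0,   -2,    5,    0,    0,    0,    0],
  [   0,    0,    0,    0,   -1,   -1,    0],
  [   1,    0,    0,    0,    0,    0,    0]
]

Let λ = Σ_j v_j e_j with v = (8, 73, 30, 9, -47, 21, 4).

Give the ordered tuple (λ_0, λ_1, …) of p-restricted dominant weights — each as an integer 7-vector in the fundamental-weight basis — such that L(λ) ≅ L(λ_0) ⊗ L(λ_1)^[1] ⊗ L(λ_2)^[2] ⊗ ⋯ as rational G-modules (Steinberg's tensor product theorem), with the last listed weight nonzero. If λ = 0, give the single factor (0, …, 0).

Change of basis e → ω: c = M·v where v = (8, 73, 30, 9, -47, 21, 4):
  c_1 = 0*8 + 0*73 + 0*30 + 0*9 + 0*-47 + 0*21 + 1*4 = 4
  c_2 = 0*8 + 2*73 + -5*30 + 0*9 + 0*-47 + 1*21 + 0*4 = 17
  c_3 = 0*8 + 1*73 + -2*30 + 0*9 + 0*-47 + 0*21 + 0*4 = 13
  c_4 = 2*8 + -2*73 + 5*30 + -1*9 + 0*-47 + 0*21 + 0*4 = 11
  c_5 = 0*8 + -2*73 + 5*30 + 0*9 + 0*-47 + 0*21 + 0*4 = 4
  c_6 = 0*8 + 0*73 + 0*30 + 0*9 + -1*-47 + -1*21 + 0*4 = 26
  c_7 = 1*8 + 0*73 + 0*30 + 0*9 + 0*-47 + 0*21 + 0*4 = 8
p = 3; digits c_i = Σ_j d_{ij}·3^j, 0 ≤ d_{ij} < 3:
  c_1 = 4 = 1·3^0 + 1·3^1
  c_2 = 17 = 2·3^0 + 2·3^1 + 1·3^2
  c_3 = 13 = 1·3^0 + 1·3^1 + 1·3^2
  c_4 = 11 = 2·3^0 + 0·3^1 + 1·3^2
  c_5 = 4 = 1·3^0 + 1·3^1
  c_6 = 26 = 2·3^0 + 2·3^1 + 2·3^2
  c_7 = 8 = 2·3^0 + 2·3^1
λ_0 = (1, 2, 1, 2, 1, 2, 2)
λ_1 = (1, 2, 1, 0, 1, 2, 2)
λ_2 = (0, 1, 1, 1, 0, 2, 0)

((1, 2, 1, 2, 1, 2, 2), (1, 2, 1, 0, 1, 2, 2), (0, 1, 1, 1, 0, 2, 0))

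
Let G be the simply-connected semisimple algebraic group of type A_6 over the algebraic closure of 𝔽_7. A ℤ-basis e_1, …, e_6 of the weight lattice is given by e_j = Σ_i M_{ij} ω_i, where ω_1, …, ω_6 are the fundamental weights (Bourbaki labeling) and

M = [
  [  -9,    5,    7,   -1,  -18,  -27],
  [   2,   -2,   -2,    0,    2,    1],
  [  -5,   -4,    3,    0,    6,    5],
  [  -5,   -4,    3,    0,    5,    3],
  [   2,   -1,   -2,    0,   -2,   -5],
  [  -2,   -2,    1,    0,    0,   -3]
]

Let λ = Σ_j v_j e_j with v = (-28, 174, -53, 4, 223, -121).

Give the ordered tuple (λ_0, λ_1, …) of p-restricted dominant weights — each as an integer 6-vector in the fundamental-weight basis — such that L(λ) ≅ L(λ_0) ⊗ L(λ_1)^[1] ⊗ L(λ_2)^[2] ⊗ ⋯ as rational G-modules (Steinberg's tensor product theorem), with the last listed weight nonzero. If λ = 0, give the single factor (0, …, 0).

ω-coordinates c = M·v, v = (-28, 174, -53, 4, 223, -121):
  c_1 = (-9)·(-28) + 5·174 + (7)·(-53) + (-1)·(4) + (-18)·(223) + (-27)·(-121) = 0
  c_2 = (2)·(-28) + (-2)·(174) + (-2)·(-53) + 0·4 + 2·223 + (1)·(-121) = 27
  c_3 = (-5)·(-28) + (-4)·(174) + (3)·(-53) + 0·4 + 6·223 + (5)·(-121) = 18
  c_4 = (-5)·(-28) + (-4)·(174) + (3)·(-53) + 0·4 + 5·223 + (3)·(-121) = 37
  c_5 = (2)·(-28) + (-1)·(174) + (-2)·(-53) + 0·4 + (-2)·(223) + (-5)·(-121) = 35
  c_6 = (-2)·(-28) + (-2)·(174) + (1)·(-53) + 0·4 + 0·223 + (-3)·(-121) = 18
p = 7; digits c_i = Σ_j d_{ij}·7^j, 0 ≤ d_{ij} < 7:
  c_1 = 0
  c_2 = 27 = 6·7^0 + 3·7^1
  c_3 = 18 = 4·7^0 + 2·7^1
  c_4 = 37 = 2·7^0 + 5·7^1
  c_5 = 35 = 0·7^0 + 5·7^1
  c_6 = 18 = 4·7^0 + 2·7^1
λ_0 = (0, 6, 4, 2, 0, 4)
λ_1 = (0, 3, 2, 5, 5, 2)

((0, 6, 4, 2, 0, 4), (0, 3, 2, 5, 5, 2))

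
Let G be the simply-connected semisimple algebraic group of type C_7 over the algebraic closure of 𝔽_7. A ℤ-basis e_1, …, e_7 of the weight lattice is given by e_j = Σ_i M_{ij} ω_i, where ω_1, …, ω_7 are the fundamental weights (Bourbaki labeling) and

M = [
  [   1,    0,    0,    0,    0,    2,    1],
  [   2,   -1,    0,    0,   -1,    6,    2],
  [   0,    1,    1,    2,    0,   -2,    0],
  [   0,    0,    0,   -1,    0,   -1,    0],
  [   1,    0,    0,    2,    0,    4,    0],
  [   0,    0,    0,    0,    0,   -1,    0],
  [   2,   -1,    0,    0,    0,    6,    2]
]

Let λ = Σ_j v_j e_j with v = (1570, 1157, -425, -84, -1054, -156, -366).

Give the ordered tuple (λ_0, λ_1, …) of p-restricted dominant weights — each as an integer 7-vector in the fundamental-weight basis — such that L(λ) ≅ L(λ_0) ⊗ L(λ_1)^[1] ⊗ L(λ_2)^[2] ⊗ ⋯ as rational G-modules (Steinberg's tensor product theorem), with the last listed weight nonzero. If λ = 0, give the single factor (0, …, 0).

((3, 4, 1, 2, 1, 2, 0), (1, 6, 6, 6, 6, 1, 3), (4, 6, 3, 4, 1, 3, 6), (2, 3, 2, 0, 2, 0, 0))

Compute c_i = Σ_j M_{ij} v_j with v = (1570, 1157, -425, -84, -1054, -156, -366):
  c_1 = 1·1570 + 0·1157 + (0)·(-425) + (0)·(-84) + (0)·(-1054) + (2)·(-156) + (1)·(-366) = 892
  c_2 = 2·1570 + (-1)·(1157) + (0)·(-425) + (0)·(-84) + (-1)·(-1054) + (6)·(-156) + (2)·(-366) = 1369
  c_3 = 0·1570 + 1·1157 + (1)·(-425) + (2)·(-84) + (0)·(-1054) + (-2)·(-156) + (0)·(-366) = 876
  c_4 = 0·1570 + 0·1157 + (0)·(-425) + (-1)·(-84) + (0)·(-1054) + (-1)·(-156) + (0)·(-366) = 240
  c_5 = 1·1570 + 0·1157 + (0)·(-425) + (2)·(-84) + (0)·(-1054) + (4)·(-156) + (0)·(-366) = 778
  c_6 = 0·1570 + 0·1157 + (0)·(-425) + (0)·(-84) + (0)·(-1054) + (-1)·(-156) + (0)·(-366) = 156
  c_7 = 2·1570 + (-1)·(1157) + (0)·(-425) + (0)·(-84) + (0)·(-1054) + (6)·(-156) + (2)·(-366) = 315
Writing each c_i in base p = 7:
  c_1 = 892 = 3·7^0 + 1·7^1 + 4·7^2 + 2·7^3
  c_2 = 1369 = 4·7^0 + 6·7^1 + 6·7^2 + 3·7^3
  c_3 = 876 = 1·7^0 + 6·7^1 + 3·7^2 + 2·7^3
  c_4 = 240 = 2·7^0 + 6·7^1 + 4·7^2
  c_5 = 778 = 1·7^0 + 6·7^1 + 1·7^2 + 2·7^3
  c_6 = 156 = 2·7^0 + 1·7^1 + 3·7^2
  c_7 = 315 = 0·7^0 + 3·7^1 + 6·7^2
p-restricted factor λ_0 = (3, 4, 1, 2, 1, 2, 0)
p-restricted factor λ_1 = (1, 6, 6, 6, 6, 1, 3)
p-restricted factor λ_2 = (4, 6, 3, 4, 1, 3, 6)
p-restricted factor λ_3 = (2, 3, 2, 0, 2, 0, 0)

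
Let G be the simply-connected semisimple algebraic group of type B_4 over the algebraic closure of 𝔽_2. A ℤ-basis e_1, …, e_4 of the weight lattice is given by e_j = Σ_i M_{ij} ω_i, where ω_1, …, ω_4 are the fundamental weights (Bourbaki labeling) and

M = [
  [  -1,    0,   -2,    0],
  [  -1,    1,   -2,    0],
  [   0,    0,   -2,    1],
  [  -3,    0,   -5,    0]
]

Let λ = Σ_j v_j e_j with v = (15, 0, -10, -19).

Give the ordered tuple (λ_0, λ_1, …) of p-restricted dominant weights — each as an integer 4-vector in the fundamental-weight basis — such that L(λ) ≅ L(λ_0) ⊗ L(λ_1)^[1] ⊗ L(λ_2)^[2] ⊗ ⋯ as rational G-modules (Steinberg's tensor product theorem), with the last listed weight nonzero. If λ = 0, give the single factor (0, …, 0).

Change of basis e → ω: c = M·v where v = (15, 0, -10, -19):
  c_1 = -1*15 + 0*0 + -2*-10 + 0*-19 = 5
  c_2 = -1*15 + 1*0 + -2*-10 + 0*-19 = 5
  c_3 = 0*15 + 0*0 + -2*-10 + 1*-19 = 1
  c_4 = -3*15 + 0*0 + -5*-10 + 0*-19 = 5
Writing each c_i in base p = 2:
  c_1 = 5 = 1·2^0 + 0·2^1 + 1·2^2
  c_2 = 5 = 1·2^0 + 0·2^1 + 1·2^2
  c_3 = 1 = 1·2^0
  c_4 = 5 = 1·2^0 + 0·2^1 + 1·2^2
Factor λ_0 = (1, 1, 1, 1)
Factor λ_1 = (0, 0, 0, 0)
Factor λ_2 = (1, 1, 0, 1)

((1, 1, 1, 1), (0, 0, 0, 0), (1, 1, 0, 1))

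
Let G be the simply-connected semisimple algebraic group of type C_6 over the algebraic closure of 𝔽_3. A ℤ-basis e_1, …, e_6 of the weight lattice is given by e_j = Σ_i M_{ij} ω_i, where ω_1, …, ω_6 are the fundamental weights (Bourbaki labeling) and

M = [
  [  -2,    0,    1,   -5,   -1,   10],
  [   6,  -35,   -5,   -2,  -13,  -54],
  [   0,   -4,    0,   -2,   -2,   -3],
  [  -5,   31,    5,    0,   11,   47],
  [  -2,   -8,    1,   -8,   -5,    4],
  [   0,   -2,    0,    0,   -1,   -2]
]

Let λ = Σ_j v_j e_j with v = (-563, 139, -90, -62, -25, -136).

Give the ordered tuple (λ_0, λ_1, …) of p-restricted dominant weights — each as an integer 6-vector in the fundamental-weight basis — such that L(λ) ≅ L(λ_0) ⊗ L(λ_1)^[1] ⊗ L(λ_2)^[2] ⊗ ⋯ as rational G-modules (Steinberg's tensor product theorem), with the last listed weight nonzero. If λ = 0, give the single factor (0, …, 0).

Change of basis e → ω: c = M·v where v = (-563, 139, -90, -62, -25, -136):
  c_1 = (-2)·(-563) + 0·139 + (1)·(-90) + (-5)·(-62) + (-1)·(-25) + (10)·(-136) = 11
  c_2 = (6)·(-563) + (-35)·(139) + (-5)·(-90) + (-2)·(-62) + (-13)·(-25) + (-54)·(-136) = 0
  c_3 = (0)·(-563) + (-4)·(139) + (0)·(-90) + (-2)·(-62) + (-2)·(-25) + (-3)·(-136) = 26
  c_4 = (-5)·(-563) + 31·139 + (5)·(-90) + (0)·(-62) + (11)·(-25) + (47)·(-136) = 7
  c_5 = (-2)·(-563) + (-8)·(139) + (1)·(-90) + (-8)·(-62) + (-5)·(-25) + (4)·(-136) = 1
  c_6 = (0)·(-563) + (-2)·(139) + (0)·(-90) + (0)·(-62) + (-1)·(-25) + (-2)·(-136) = 19
Base-3 expansion of each c_i:
  c_1 = 11 = 2·3^0 + 0·3^1 + 1·3^2
  c_2 = 0
  c_3 = 26 = 2·3^0 + 2·3^1 + 2·3^2
  c_4 = 7 = 1·3^0 + 2·3^1
  c_5 = 1 = 1·3^0
  c_6 = 19 = 1·3^0 + 0·3^1 + 2·3^2
p-restricted factor λ_0 = (2, 0, 2, 1, 1, 1)
p-restricted factor λ_1 = (0, 0, 2, 2, 0, 0)
p-restricted factor λ_2 = (1, 0, 2, 0, 0, 2)

((2, 0, 2, 1, 1, 1), (0, 0, 2, 2, 0, 0), (1, 0, 2, 0, 0, 2))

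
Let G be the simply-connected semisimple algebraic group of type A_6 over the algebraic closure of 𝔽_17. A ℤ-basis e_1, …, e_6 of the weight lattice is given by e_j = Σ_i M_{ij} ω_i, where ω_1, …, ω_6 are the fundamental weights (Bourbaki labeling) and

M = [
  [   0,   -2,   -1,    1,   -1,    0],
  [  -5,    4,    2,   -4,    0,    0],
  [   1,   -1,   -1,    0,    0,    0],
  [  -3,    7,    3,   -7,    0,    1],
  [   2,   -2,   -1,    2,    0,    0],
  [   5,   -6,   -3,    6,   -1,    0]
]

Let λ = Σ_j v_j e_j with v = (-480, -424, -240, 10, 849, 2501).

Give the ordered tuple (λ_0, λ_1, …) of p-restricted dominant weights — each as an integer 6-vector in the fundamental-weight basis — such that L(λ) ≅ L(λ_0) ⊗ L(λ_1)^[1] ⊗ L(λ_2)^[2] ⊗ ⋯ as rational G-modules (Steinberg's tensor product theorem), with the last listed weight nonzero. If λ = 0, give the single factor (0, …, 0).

Converting to the ω-basis (c_i = row i of M dotted with v = (-480, -424, -240, 10, 849, 2501)):
  c_1 = (0)·(-480) + (-2)·(-424) + (-1)·(-240) + 1·10 + (-1)·(849) + 0·2501 = 249
  c_2 = (-5)·(-480) + (4)·(-424) + (2)·(-240) + (-4)·(10) + 0·849 + 0·2501 = 184
  c_3 = (1)·(-480) + (-1)·(-424) + (-1)·(-240) + 0·10 + 0·849 + 0·2501 = 184
  c_4 = (-3)·(-480) + (7)·(-424) + (3)·(-240) + (-7)·(10) + 0·849 + 1·2501 = 183
  c_5 = (2)·(-480) + (-2)·(-424) + (-1)·(-240) + 2·10 + 0·849 + 0·2501 = 148
  c_6 = (5)·(-480) + (-6)·(-424) + (-3)·(-240) + 6·10 + (-1)·(849) + 0·2501 = 75
Base-17 expansion of each c_i:
  c_1 = 249 = 11·17^0 + 14·17^1
  c_2 = 184 = 14·17^0 + 10·17^1
  c_3 = 184 = 14·17^0 + 10·17^1
  c_4 = 183 = 13·17^0 + 10·17^1
  c_5 = 148 = 12·17^0 + 8·17^1
  c_6 = 75 = 7·17^0 + 4·17^1
Factor λ_0 = (11, 14, 14, 13, 12, 7)
Factor λ_1 = (14, 10, 10, 10, 8, 4)

((11, 14, 14, 13, 12, 7), (14, 10, 10, 10, 8, 4))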